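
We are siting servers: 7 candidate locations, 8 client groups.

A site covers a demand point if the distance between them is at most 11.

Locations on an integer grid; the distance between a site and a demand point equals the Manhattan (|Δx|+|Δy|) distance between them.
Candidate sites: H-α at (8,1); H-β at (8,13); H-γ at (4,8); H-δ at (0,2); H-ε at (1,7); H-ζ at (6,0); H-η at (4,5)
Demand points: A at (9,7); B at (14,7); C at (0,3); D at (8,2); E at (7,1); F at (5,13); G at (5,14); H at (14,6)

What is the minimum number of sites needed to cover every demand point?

Coverage sets (demand points within 11 of each site):
  H-α: {A, C, D, E, H}
  H-β: {A, D, F, G}
  H-γ: {A, B, C, D, E, F, G}
  H-δ: {C, D, E}
  H-ε: {A, C, F, G}
  H-ζ: {A, C, D, E}
  H-η: {A, C, D, E, F, G, H}
No single site covers all 8 demand points.
But {H-α, H-γ} covers everything, so the minimum is 2.

2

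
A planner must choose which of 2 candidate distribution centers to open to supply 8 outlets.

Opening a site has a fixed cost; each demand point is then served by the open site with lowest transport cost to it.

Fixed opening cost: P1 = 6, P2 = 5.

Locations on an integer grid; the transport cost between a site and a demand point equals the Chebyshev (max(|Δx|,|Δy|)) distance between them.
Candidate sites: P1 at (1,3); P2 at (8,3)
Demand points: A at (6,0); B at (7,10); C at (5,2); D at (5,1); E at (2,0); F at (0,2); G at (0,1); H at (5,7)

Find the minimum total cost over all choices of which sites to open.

36

Open {P1}: assign each demand point to its cheapest open site.
  A→P1 5, B→P1 7, C→P1 4, D→P1 4, E→P1 3, F→P1 1, G→P1 2, H→P1 4
  transport cost 30, fixed 6 → total 36.
Compare {P1, P2}: transport cost 26 + fixed 11 = 37.
Compare {P2}: transport cost 42 + fixed 5 = 47.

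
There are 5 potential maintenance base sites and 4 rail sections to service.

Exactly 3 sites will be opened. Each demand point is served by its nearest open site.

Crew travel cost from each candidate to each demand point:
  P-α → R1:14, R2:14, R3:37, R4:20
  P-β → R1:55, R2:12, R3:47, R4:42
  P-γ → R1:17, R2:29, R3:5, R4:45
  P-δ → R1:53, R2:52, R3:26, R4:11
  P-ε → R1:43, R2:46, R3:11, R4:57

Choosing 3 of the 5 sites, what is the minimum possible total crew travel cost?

44

Open {P-α, P-γ, P-δ}.
  R1→P-α 14, R2→P-α 14, R3→P-γ 5, R4→P-δ 11  ⇒ total 44.
Compare {P-β, P-γ, P-δ}: total 45.
Compare {P-α, P-δ, P-ε}: total 50.
No size-3 selection does better; minimum is 44.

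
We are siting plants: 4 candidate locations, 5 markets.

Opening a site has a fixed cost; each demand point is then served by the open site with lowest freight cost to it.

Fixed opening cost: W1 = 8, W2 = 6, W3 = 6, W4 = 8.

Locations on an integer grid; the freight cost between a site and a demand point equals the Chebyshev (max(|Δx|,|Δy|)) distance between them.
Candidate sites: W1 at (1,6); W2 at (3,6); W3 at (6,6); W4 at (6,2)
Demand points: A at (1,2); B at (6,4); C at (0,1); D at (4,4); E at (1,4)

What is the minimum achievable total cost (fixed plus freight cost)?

22

Open {W2}: assign each demand point to its cheapest open site.
  A→W2 4, B→W2 3, C→W2 5, D→W2 2, E→W2 2
  freight cost 16, fixed 6 → total 22.
Compare {W3}: freight cost 20 + fixed 6 = 26.
Compare {W1}: freight cost 19 + fixed 8 = 27.
Compare {W2, W3}: freight cost 15 + fixed 12 = 27.
All other subsets cost ≥ 26. Minimum total cost: 22.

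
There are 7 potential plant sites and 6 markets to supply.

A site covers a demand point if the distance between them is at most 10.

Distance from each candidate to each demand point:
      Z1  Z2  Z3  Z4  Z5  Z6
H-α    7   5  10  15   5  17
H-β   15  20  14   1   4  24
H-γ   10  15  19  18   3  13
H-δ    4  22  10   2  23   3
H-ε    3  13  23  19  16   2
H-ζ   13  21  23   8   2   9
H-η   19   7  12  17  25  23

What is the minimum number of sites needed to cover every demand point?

Coverage sets (demand points within 10 of each site):
  H-α: {Z1, Z2, Z3, Z5}
  H-β: {Z4, Z5}
  H-γ: {Z1, Z5}
  H-δ: {Z1, Z3, Z4, Z6}
  H-ε: {Z1, Z6}
  H-ζ: {Z4, Z5, Z6}
  H-η: {Z2}
No single site covers all 6 demand points.
But {H-α, H-δ} covers everything, so the minimum is 2.

2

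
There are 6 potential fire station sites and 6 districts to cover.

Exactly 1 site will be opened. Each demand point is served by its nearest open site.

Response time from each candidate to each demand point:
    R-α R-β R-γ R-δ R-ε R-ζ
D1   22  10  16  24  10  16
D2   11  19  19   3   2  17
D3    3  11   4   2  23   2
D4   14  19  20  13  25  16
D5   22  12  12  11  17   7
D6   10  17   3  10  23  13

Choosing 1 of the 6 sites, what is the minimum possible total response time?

Open {D3}.
  R-α→D3 3, R-β→D3 11, R-γ→D3 4, R-δ→D3 2, R-ε→D3 23, R-ζ→D3 2  ⇒ total 45.
Compare {D2}: total 71.
Compare {D6}: total 76.
No size-1 selection does better; minimum is 45.

45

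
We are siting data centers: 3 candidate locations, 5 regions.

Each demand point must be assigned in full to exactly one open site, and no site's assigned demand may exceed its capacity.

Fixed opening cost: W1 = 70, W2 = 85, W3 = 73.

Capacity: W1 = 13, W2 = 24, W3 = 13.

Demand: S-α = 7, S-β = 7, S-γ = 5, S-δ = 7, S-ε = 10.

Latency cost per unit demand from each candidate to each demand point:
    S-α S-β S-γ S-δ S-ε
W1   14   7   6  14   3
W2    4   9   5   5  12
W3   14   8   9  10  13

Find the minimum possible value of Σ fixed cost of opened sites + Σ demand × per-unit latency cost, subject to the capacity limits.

402

Open {W1, W2, W3}; cheapest assignment that respects the capacities:
  W1 (cap 13, load 10): S-ε — cost 10×3 = 30
  W2 (cap 24, load 19): S-α, S-γ, S-δ — cost 7×4 + 5×5 + 7×5 = 88
  W3 (cap 13, load 7): S-β — cost 7×8 = 56
  Shipping 174, fixed 228 → total 402.
  Any other capacity-feasible assignment to {W1, W2, W3} ships for at least 174.
Compare {W1, W2}: its best feasible assignment gives total 417.
Compare {W2, W3}: its best feasible assignment gives total 442.
Every other set of open sites that can feasibly serve all demand totals ≥ 417 even under its best assignment. Minimum: 402.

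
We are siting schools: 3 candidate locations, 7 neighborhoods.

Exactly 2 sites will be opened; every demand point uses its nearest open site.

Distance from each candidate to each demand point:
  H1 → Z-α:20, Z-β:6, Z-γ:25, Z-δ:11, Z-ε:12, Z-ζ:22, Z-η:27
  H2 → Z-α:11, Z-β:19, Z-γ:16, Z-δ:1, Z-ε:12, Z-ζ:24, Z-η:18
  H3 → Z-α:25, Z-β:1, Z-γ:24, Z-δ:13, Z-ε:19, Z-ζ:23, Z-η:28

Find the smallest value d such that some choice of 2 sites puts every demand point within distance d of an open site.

22

Open {H1, H2}.
  Farthest demand point is Z-ζ at distance 22 (to H1); all others are ≤ 22.
With {H2, H3} the worst case is 23.
With {H1, H3} the worst case is 27.
No size-2 selection achieves below 22.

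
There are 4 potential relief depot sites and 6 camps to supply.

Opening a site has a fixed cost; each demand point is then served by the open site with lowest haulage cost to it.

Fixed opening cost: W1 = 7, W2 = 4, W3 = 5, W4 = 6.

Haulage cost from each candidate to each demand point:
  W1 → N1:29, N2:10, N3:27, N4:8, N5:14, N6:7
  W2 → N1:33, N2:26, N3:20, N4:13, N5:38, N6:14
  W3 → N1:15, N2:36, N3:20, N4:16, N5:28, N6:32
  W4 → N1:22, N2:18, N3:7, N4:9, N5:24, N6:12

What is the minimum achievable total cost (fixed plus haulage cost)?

Open {W1, W3, W4}: assign each demand point to its cheapest open site.
  N1→W3 15, N2→W1 10, N3→W4 7, N4→W1 8, N5→W1 14, N6→W1 7
  haulage cost 61, fixed 18 → total 79.
Compare {W1, W4}: haulage cost 68 + fixed 13 = 81.
Compare {W1, W2, W3, W4}: haulage cost 61 + fixed 22 = 83.
Compare {W1, W2, W4}: haulage cost 68 + fixed 17 = 85.
All other subsets cost ≥ 81. Minimum total cost: 79.

79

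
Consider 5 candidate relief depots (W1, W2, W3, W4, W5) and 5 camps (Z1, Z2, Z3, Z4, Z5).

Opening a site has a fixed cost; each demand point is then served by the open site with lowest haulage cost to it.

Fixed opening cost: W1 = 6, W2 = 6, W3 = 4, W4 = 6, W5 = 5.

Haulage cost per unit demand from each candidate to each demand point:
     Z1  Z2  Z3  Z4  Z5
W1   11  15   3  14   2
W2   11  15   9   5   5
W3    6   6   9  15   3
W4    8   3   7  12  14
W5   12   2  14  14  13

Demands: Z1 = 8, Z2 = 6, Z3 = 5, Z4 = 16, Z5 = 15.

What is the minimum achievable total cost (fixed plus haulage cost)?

206

Open {W1, W2, W3, W5}: assign each demand point to its cheapest open site.
  Z1→W3 8×6=48, Z2→W5 6×2=12, Z3→W1 5×3=15, Z4→W2 16×5=80, Z5→W1 15×2=30
  haulage cost 185, fixed 21 → total 206.
Compare {W1, W2, W3, W4, W5}: haulage cost 185 + fixed 27 = 212.
Compare {W1, W2, W3, W4}: haulage cost 191 + fixed 22 = 213.
Compare {W1, W2, W4, W5}: haulage cost 201 + fixed 23 = 224.
All other subsets cost ≥ 212. Minimum total cost: 206.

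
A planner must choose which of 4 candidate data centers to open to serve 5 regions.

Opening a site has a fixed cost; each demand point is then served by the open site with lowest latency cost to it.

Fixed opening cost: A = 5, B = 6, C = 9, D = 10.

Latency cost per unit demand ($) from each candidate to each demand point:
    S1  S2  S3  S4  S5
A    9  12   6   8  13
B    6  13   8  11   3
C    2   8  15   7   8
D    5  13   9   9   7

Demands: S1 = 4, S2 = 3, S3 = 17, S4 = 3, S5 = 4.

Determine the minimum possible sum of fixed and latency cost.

Open {A, B, C}: assign each demand point to its cheapest open site.
  S1→C 4×2=8, S2→C 3×8=24, S3→A 17×6=102, S4→C 3×7=21, S5→B 4×3=12
  latency cost 167, fixed 20 → total 187.
Compare {A, B, C, D}: latency cost 167 + fixed 30 = 197.
Compare {A, C}: latency cost 187 + fixed 14 = 201.
Compare {A, C, D}: latency cost 183 + fixed 24 = 207.
All other subsets cost ≥ 197. Minimum total cost: 187.

187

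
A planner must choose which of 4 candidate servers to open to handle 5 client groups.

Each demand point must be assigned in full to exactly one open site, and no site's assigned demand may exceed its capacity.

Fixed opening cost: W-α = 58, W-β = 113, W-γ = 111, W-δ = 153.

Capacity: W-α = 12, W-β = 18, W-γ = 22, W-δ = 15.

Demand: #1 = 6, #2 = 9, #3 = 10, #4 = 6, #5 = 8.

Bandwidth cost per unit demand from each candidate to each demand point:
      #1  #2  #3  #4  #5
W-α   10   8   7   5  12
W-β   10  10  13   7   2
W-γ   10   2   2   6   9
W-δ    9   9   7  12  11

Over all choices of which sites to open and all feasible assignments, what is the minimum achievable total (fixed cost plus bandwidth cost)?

Open {W-α, W-β, W-γ}; cheapest assignment that respects the capacities:
  W-α (cap 12, load 12): #1, #4 — cost 6×10 + 6×5 = 90
  W-β (cap 18, load 8): #5 — cost 8×2 = 16
  W-γ (cap 22, load 19): #2, #3 — cost 9×2 + 10×2 = 38
  Shipping 144, fixed 282 → total 426.
  Any other capacity-feasible assignment to {W-α, W-β, W-γ} ships for at least 144.
Compare {W-β, W-γ}: its best feasible assignment gives total 446.
Compare {W-β, W-γ, W-δ}: its best feasible assignment gives total 527.
Every other set of open sites that can feasibly serve all demand totals ≥ 446 even under its best assignment. Minimum: 426.

426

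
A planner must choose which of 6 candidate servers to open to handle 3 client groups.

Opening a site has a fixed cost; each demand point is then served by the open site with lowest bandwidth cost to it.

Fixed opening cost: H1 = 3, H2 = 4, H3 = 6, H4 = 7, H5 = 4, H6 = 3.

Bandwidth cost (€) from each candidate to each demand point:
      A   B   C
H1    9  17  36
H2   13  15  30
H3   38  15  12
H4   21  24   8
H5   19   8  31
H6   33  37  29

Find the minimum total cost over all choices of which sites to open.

Open {H1, H4, H5}: assign each demand point to its cheapest open site.
  A→H1 9, B→H5 8, C→H4 8
  bandwidth cost 25, fixed 14 → total 39.
Compare {H1, H3, H5}: bandwidth cost 29 + fixed 13 = 42.
Compare {H1, H4, H5, H6}: bandwidth cost 25 + fixed 17 = 42.
Compare {H1, H2, H4, H5}: bandwidth cost 25 + fixed 18 = 43.
All other subsets cost ≥ 42. Minimum total cost: 39.

39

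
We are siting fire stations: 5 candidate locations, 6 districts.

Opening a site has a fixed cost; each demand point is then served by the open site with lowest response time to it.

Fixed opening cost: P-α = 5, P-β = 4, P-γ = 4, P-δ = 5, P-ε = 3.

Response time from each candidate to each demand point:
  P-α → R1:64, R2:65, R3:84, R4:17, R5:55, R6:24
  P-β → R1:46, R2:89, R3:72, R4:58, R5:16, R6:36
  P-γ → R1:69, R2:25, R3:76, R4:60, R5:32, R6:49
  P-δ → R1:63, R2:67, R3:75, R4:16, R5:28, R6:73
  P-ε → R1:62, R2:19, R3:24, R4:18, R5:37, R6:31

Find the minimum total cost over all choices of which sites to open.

Open {P-α, P-β, P-ε}: assign each demand point to its cheapest open site.
  R1→P-β 46, R2→P-ε 19, R3→P-ε 24, R4→P-α 17, R5→P-β 16, R6→P-α 24
  response time 146, fixed 12 → total 158.
Compare {P-β, P-ε}: response time 154 + fixed 7 = 161.
Compare {P-α, P-β, P-γ, P-ε}: response time 146 + fixed 16 = 162.
Compare {P-α, P-β, P-δ, P-ε}: response time 145 + fixed 17 = 162.
All other subsets cost ≥ 161. Minimum total cost: 158.

158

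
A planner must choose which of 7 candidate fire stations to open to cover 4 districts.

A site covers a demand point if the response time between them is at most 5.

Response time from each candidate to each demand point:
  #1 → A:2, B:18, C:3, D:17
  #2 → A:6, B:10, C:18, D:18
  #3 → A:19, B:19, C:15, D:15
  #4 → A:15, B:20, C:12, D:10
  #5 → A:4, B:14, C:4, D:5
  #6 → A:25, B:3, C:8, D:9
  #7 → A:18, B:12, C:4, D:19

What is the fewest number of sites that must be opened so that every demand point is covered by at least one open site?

2

Coverage sets (demand points within 5 of each site):
  #1: {A, C}
  #2: {}
  #3: {}
  #4: {}
  #5: {A, C, D}
  #6: {B}
  #7: {C}
No single site covers all 4 demand points.
But {#5, #6} covers everything, so the minimum is 2.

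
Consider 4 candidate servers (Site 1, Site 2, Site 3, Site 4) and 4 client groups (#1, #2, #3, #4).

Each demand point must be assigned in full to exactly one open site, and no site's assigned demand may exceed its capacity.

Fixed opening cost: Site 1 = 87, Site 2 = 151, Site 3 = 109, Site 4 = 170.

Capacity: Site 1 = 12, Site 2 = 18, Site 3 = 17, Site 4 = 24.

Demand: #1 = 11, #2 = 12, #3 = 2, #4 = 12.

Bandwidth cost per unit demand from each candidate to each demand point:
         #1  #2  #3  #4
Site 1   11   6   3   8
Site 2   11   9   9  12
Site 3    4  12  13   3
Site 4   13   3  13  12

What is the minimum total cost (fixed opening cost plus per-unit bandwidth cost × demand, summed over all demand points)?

520

Open {Site 3, Site 4}; cheapest assignment that respects the capacities:
  Site 3 (cap 17, load 14): #3, #4 — cost 2×13 + 12×3 = 62
  Site 4 (cap 24, load 23): #1, #2 — cost 11×13 + 12×3 = 179
  Shipping 241, fixed 279 → total 520.
  Any other capacity-feasible assignment to {Site 3, Site 4} ships for at least 241.
Compare {Site 1, Site 3, Site 4}: its best feasible assignment gives total 568.
Compare {Site 1, Site 2, Site 3}: its best feasible assignment gives total 594.
Every other set of open sites that can feasibly serve all demand totals ≥ 568 even under its best assignment. Minimum: 520.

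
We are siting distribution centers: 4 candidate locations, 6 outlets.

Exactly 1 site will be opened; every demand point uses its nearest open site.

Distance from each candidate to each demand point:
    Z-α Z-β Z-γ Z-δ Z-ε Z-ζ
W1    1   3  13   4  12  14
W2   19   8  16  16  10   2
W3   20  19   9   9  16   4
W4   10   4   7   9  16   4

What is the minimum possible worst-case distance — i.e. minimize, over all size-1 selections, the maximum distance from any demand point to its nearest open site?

Open {W1}.
  Farthest demand point is Z-ζ at distance 14 (to W1); all others are ≤ 14.
With {W4} the worst case is 16.
With {W2} the worst case is 19.
No size-1 selection achieves below 14.

14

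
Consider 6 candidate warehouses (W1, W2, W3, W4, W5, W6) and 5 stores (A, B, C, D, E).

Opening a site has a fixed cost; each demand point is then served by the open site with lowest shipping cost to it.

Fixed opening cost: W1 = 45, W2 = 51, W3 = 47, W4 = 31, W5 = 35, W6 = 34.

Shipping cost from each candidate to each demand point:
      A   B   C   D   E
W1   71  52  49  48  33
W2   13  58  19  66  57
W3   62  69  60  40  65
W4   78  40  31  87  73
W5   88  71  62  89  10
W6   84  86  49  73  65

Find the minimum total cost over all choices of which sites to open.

Open {W2, W5}: assign each demand point to its cheapest open site.
  A→W2 13, B→W2 58, C→W2 19, D→W2 66, E→W5 10
  shipping cost 166, fixed 86 → total 252.
Compare {W1, W2}: shipping cost 165 + fixed 96 = 261.
Compare {W2}: shipping cost 213 + fixed 51 = 264.
Compare {W2, W4, W5}: shipping cost 148 + fixed 117 = 265.
All other subsets cost ≥ 261. Minimum total cost: 252.

252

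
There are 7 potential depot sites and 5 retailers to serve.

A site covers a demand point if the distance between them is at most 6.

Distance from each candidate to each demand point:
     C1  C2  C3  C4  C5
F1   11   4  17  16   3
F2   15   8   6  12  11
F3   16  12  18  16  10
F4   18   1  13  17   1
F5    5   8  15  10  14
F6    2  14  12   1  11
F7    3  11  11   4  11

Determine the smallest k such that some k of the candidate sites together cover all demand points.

3

Coverage sets (demand points within 6 of each site):
  F1: {C2, C5}
  F2: {C3}
  F3: {}
  F4: {C2, C5}
  F5: {C1}
  F6: {C1, C4}
  F7: {C1, C4}
No 2 sites suffice: every size-2 union leaves at least one demand point uncovered.
But {F1, F2, F6} covers everything, so the minimum is 3.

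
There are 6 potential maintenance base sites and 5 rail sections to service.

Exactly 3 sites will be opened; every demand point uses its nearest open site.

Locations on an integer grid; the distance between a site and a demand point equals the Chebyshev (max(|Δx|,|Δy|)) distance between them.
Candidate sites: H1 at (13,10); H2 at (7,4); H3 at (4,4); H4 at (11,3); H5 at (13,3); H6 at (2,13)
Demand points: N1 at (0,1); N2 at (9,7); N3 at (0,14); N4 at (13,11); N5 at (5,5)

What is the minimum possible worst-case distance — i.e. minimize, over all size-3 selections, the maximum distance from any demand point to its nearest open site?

Open {H1, H3, H6}.
  Farthest demand point is N1 at distance 4 (to H3); all others are ≤ 4.
With {H1, H2, H6} the worst case is 7.
With {H2, H3, H6} the worst case is 7.
No size-3 selection achieves below 4.

4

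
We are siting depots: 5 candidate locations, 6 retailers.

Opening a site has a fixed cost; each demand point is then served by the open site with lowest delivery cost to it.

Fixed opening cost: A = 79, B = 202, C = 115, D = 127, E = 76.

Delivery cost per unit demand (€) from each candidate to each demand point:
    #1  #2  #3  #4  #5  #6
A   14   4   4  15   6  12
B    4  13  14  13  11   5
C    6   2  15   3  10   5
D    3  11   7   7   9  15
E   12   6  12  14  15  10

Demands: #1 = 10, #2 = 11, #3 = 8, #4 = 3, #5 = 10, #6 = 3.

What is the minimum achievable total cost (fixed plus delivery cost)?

Open {A, C}: assign each demand point to its cheapest open site.
  #1→C 10×6=60, #2→C 11×2=22, #3→A 8×4=32, #4→C 3×3=9, #5→A 10×6=60, #6→C 3×5=15
  delivery cost 198, fixed 194 → total 392.
Compare {A, D}: delivery cost 223 + fixed 206 = 429.
Compare {A}: delivery cost 357 + fixed 79 = 436.
Compare {C}: delivery cost 326 + fixed 115 = 441.
All other subsets cost ≥ 429. Minimum total cost: 392.

392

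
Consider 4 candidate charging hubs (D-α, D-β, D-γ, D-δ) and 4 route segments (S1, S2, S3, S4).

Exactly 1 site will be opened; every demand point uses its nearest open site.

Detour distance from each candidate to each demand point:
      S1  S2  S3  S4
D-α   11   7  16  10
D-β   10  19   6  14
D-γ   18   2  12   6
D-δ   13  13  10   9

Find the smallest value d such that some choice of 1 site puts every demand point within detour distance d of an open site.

13

Open {D-δ}.
  Farthest demand point is S1 at detour distance 13 (to D-δ); all others are ≤ 13.
With {D-α} the worst case is 16.
With {D-γ} the worst case is 18.
No size-1 selection achieves below 13.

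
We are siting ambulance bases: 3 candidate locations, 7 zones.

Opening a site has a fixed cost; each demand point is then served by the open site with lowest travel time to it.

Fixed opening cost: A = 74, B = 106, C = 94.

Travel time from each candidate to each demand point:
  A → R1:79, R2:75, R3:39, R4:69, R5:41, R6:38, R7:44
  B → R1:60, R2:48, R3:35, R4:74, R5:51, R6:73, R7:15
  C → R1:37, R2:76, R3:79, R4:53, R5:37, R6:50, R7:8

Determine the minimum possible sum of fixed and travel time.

Open {C}: assign each demand point to its cheapest open site.
  R1→C 37, R2→C 76, R3→C 79, R4→C 53, R5→C 37, R6→C 50, R7→C 8
  travel time 340, fixed 94 → total 434.
Compare {A, C}: travel time 287 + fixed 168 = 455.
Compare {A}: travel time 385 + fixed 74 = 459.
Compare {B}: travel time 356 + fixed 106 = 462.
All other subsets cost ≥ 455. Minimum total cost: 434.

434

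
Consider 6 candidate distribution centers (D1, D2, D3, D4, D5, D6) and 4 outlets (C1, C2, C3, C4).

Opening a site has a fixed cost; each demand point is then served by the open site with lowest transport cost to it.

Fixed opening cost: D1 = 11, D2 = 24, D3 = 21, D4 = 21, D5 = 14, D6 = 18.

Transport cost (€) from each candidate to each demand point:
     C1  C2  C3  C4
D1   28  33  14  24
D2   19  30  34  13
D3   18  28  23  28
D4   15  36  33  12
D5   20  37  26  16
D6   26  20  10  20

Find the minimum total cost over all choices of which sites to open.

94

Open {D6}: assign each demand point to its cheapest open site.
  C1→D6 26, C2→D6 20, C3→D6 10, C4→D6 20
  transport cost 76, fixed 18 → total 94.
Compare {D4, D6}: transport cost 57 + fixed 39 = 96.
Compare {D5, D6}: transport cost 66 + fixed 32 = 98.
Compare {D2, D6}: transport cost 62 + fixed 42 = 104.
All other subsets cost ≥ 96. Minimum total cost: 94.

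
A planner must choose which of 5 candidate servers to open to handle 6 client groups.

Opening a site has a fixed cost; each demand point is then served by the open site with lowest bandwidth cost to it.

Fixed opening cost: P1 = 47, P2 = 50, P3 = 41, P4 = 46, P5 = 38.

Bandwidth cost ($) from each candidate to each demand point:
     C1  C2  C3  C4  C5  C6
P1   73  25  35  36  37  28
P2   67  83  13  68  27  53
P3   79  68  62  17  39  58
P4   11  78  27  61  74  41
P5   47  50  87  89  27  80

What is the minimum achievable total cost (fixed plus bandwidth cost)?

Open {P1, P4}: assign each demand point to its cheapest open site.
  C1→P4 11, C2→P1 25, C3→P4 27, C4→P1 36, C5→P1 37, C6→P1 28
  bandwidth cost 164, fixed 93 → total 257.
Compare {P1, P3, P4}: bandwidth cost 145 + fixed 134 = 279.
Compare {P1}: bandwidth cost 234 + fixed 47 = 281.
Compare {P1, P5}: bandwidth cost 198 + fixed 85 = 283.
All other subsets cost ≥ 279. Minimum total cost: 257.

257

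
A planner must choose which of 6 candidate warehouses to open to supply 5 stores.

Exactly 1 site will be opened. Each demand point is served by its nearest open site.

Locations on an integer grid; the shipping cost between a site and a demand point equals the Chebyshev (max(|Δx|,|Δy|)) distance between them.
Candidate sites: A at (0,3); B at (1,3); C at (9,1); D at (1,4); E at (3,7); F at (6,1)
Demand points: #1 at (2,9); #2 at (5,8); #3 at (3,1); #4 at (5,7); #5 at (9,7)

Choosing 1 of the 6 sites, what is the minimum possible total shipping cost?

18

Open {E}.
  #1→E 2, #2→E 2, #3→E 6, #4→E 2, #5→E 6  ⇒ total 18.
Compare {D}: total 24.
Compare {B}: total 25.
No size-1 selection does better; minimum is 18.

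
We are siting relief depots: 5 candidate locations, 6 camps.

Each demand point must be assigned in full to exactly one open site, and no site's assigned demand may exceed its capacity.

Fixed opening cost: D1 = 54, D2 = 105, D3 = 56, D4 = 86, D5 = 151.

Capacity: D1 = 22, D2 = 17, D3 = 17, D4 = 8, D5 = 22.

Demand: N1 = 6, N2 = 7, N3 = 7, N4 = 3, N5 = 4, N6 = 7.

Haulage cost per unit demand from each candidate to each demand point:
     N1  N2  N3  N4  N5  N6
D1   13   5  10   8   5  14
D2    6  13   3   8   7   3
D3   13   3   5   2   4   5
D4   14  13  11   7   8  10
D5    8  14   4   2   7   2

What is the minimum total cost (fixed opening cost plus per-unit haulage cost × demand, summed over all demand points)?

308

Open {D2, D3}; cheapest assignment that respects the capacities:
  D2 (cap 17, load 17): N1, N3, N5 — cost 6×6 + 7×3 + 4×7 = 85
  D3 (cap 17, load 17): N2, N4, N6 — cost 7×3 + 3×2 + 7×5 = 62
  Shipping 147, fixed 161 → total 308.
  Any other capacity-feasible assignment to {D2, D3} ships for at least 147.
Compare {D1, D3}: its best feasible assignment gives total 319.
Compare {D3, D5}: its best feasible assignment gives total 340.
Every other set of open sites that can feasibly serve all demand totals ≥ 319 even under its best assignment. Minimum: 308.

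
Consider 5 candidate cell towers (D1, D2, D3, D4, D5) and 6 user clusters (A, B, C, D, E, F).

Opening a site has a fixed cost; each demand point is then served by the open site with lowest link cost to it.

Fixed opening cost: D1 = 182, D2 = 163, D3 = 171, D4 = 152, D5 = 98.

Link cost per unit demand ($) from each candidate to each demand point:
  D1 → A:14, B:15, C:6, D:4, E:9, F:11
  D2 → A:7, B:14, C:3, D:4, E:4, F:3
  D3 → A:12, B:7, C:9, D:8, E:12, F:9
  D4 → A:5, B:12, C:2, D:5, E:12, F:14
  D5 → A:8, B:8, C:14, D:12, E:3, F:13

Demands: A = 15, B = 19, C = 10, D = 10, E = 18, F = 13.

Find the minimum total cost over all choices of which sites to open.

681

Open {D2, D5}: assign each demand point to its cheapest open site.
  A→D2 15×7=105, B→D5 19×8=152, C→D2 10×3=30, D→D2 10×4=40, E→D5 18×3=54, F→D2 13×3=39
  link cost 420, fixed 261 → total 681.
Compare {D2}: link cost 552 + fixed 163 = 715.
Compare {D2, D3}: link cost 419 + fixed 334 = 753.
Compare {D4, D5}: link cost 520 + fixed 250 = 770.
All other subsets cost ≥ 715. Minimum total cost: 681.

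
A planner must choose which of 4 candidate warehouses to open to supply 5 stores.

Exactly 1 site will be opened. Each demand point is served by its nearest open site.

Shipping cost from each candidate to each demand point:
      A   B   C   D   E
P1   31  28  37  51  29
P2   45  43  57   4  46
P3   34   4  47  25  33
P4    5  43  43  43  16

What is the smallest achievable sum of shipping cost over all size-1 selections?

Open {P3}.
  A→P3 34, B→P3 4, C→P3 47, D→P3 25, E→P3 33  ⇒ total 143.
Compare {P4}: total 150.
Compare {P1}: total 176.
No size-1 selection does better; minimum is 143.

143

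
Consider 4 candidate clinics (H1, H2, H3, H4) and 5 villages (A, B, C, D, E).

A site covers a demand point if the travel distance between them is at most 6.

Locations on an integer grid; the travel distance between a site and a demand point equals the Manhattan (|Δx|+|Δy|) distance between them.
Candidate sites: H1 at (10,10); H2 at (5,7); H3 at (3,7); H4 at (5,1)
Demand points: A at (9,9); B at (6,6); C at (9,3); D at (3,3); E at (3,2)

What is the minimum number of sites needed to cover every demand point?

2

Coverage sets (demand points within 6 of each site):
  H1: {A}
  H2: {A, B, D}
  H3: {B, D, E}
  H4: {B, C, D, E}
No single site covers all 5 demand points.
But {H1, H4} covers everything, so the minimum is 2.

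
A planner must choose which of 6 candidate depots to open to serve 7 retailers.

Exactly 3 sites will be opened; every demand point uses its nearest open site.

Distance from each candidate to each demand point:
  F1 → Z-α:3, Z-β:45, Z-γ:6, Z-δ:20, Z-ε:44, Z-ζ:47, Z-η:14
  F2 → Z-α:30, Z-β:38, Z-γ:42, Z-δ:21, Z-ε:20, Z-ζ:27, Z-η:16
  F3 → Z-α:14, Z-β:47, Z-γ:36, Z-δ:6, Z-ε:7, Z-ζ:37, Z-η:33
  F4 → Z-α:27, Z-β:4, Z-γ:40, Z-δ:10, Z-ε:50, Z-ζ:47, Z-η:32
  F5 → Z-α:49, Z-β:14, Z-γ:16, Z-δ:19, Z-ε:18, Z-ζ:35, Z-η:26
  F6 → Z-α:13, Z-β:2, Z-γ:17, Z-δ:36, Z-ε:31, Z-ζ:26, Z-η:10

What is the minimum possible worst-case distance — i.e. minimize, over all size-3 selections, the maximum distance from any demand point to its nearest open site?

26

Open {F1, F2, F6}.
  Farthest demand point is Z-ζ at distance 26 (to F6); all others are ≤ 26.
With {F1, F3, F6} the worst case is 26.
With {F1, F5, F6} the worst case is 26.
No size-3 selection achieves below 26.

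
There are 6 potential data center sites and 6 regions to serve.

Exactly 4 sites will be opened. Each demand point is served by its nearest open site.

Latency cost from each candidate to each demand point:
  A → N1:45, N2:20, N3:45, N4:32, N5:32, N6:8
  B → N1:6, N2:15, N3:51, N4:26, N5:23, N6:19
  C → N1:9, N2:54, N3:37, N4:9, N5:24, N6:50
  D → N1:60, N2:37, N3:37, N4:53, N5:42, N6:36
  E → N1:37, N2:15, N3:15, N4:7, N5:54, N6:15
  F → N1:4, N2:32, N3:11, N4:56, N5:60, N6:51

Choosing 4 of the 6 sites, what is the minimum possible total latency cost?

68

Open {A, B, E, F}.
  N1→F 4, N2→B 15, N3→F 11, N4→E 7, N5→B 23, N6→A 8  ⇒ total 68.
Compare {A, C, E, F}: total 69.
Compare {A, B, C, F}: total 70.
No size-4 selection does better; minimum is 68.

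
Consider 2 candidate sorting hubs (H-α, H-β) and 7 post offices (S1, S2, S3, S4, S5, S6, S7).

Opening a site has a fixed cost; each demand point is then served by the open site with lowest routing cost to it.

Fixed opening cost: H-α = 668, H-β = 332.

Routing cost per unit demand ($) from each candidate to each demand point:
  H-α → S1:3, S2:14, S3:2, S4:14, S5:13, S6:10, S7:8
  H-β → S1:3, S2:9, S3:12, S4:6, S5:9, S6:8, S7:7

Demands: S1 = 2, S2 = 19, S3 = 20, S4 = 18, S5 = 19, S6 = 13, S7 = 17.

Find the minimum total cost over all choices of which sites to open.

Open {H-β}: assign each demand point to its cheapest open site.
  S1→H-β 2×3=6, S2→H-β 19×9=171, S3→H-β 20×12=240, S4→H-β 18×6=108, S5→H-β 19×9=171, S6→H-β 13×8=104, S7→H-β 17×7=119
  routing cost 919, fixed 332 → total 1251.
Compare {H-α, H-β}: routing cost 719 + fixed 1000 = 1719.
Compare {H-α}: routing cost 1077 + fixed 668 = 1745.

1251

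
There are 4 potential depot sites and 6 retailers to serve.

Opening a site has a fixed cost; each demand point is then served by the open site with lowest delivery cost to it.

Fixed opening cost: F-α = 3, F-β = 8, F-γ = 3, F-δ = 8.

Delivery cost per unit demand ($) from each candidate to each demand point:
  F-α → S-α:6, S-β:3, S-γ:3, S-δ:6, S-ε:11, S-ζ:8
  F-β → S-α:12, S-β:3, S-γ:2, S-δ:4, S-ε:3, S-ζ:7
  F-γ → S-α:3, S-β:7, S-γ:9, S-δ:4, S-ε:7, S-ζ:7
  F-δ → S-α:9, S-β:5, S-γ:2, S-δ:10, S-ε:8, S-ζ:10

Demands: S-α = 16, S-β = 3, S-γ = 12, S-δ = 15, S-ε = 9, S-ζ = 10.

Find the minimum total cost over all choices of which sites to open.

Open {F-β, F-γ}: assign each demand point to its cheapest open site.
  S-α→F-γ 16×3=48, S-β→F-β 3×3=9, S-γ→F-β 12×2=24, S-δ→F-β 15×4=60, S-ε→F-β 9×3=27, S-ζ→F-β 10×7=70
  delivery cost 238, fixed 11 → total 249.
Compare {F-α, F-β, F-γ}: delivery cost 238 + fixed 14 = 252.
Compare {F-β, F-γ, F-δ}: delivery cost 238 + fixed 19 = 257.
Compare {F-α, F-β, F-γ, F-δ}: delivery cost 238 + fixed 22 = 260.
All other subsets cost ≥ 252. Minimum total cost: 249.

249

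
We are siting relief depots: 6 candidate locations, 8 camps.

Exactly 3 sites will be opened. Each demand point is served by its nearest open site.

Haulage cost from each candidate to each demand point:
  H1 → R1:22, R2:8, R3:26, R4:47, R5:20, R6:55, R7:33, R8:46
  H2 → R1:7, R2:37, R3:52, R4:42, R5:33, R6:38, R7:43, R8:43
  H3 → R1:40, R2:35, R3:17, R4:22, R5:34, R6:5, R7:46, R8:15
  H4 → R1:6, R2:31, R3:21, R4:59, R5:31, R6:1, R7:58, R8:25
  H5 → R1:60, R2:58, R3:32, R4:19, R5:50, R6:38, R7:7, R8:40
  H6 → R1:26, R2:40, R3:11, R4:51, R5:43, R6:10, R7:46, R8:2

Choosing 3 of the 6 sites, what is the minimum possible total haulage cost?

Open {H1, H5, H6}.
  R1→H1 22, R2→H1 8, R3→H6 11, R4→H5 19, R5→H1 20, R6→H6 10, R7→H5 7, R8→H6 2  ⇒ total 99.
Compare {H1, H4, H5}: total 107.
Compare {H4, H5, H6}: total 108.
No size-3 selection does better; minimum is 99.

99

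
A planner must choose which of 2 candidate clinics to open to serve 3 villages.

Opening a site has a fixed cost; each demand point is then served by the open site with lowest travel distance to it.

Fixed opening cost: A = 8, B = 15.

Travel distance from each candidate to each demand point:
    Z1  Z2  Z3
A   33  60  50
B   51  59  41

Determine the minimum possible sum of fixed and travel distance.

151

Open {A}: assign each demand point to its cheapest open site.
  Z1→A 33, Z2→A 60, Z3→A 50
  travel distance 143, fixed 8 → total 151.
Compare {A, B}: travel distance 133 + fixed 23 = 156.
Compare {B}: travel distance 151 + fixed 15 = 166.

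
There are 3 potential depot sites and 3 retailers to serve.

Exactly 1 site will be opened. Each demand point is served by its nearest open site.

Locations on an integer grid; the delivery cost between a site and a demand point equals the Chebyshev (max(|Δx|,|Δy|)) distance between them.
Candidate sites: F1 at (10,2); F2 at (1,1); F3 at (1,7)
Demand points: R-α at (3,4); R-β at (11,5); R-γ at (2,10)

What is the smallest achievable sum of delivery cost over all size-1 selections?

16

Open {F3}.
  R-α→F3 3, R-β→F3 10, R-γ→F3 3  ⇒ total 16.
Compare {F1}: total 18.
Compare {F2}: total 22.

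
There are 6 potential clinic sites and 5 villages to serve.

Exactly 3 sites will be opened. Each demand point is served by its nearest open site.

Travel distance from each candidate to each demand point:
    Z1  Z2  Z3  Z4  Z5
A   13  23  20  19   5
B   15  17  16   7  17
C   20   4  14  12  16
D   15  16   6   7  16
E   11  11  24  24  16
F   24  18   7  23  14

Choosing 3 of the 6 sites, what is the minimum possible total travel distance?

35

Open {A, C, D}.
  Z1→A 13, Z2→C 4, Z3→D 6, Z4→D 7, Z5→A 5  ⇒ total 35.
Compare {A, D, E}: total 40.
Compare {A, C, F}: total 41.
No size-3 selection does better; minimum is 35.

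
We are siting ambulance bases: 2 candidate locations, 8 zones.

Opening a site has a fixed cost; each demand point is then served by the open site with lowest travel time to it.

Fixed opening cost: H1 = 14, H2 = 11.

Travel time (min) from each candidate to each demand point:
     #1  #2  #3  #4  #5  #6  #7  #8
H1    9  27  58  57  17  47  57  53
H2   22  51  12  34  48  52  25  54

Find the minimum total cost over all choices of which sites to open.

249

Open {H1, H2}: assign each demand point to its cheapest open site.
  #1→H1 9, #2→H1 27, #3→H2 12, #4→H2 34, #5→H1 17, #6→H1 47, #7→H2 25, #8→H1 53
  travel time 224, fixed 25 → total 249.
Compare {H2}: travel time 298 + fixed 11 = 309.
Compare {H1}: travel time 325 + fixed 14 = 339.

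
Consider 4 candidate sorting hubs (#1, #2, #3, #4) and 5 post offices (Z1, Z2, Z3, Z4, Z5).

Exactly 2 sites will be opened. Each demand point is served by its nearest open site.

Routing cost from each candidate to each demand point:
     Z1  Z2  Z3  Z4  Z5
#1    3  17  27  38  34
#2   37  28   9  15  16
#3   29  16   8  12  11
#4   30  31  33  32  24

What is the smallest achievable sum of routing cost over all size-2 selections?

Open {#1, #3}.
  Z1→#1 3, Z2→#3 16, Z3→#3 8, Z4→#3 12, Z5→#3 11  ⇒ total 50.
Compare {#1, #2}: total 60.
Compare {#2, #3}: total 76.
No size-2 selection does better; minimum is 50.

50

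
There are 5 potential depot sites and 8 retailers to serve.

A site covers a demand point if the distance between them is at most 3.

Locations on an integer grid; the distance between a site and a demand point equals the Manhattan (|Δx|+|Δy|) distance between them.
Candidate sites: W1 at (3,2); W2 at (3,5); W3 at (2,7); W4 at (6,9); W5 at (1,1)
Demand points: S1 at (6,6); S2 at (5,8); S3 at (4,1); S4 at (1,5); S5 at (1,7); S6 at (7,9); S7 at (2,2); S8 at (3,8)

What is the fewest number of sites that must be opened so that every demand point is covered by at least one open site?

3

Coverage sets (demand points within 3 of each site):
  W1: {S3, S7}
  W2: {S4, S8}
  W3: {S4, S5, S8}
  W4: {S1, S2, S6}
  W5: {S3, S7}
No 2 sites suffice: every size-2 union leaves at least one demand point uncovered.
But {W1, W3, W4} covers everything, so the minimum is 3.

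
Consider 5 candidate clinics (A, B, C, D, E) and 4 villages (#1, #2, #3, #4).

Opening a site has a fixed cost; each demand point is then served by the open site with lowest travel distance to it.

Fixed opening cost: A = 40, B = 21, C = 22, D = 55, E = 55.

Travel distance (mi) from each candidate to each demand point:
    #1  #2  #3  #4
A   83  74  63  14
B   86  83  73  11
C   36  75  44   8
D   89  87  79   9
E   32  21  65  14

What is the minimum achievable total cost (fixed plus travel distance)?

182

Open {C, E}: assign each demand point to its cheapest open site.
  #1→E 32, #2→E 21, #3→C 44, #4→C 8
  travel distance 105, fixed 77 → total 182.
Compare {C}: travel distance 163 + fixed 22 = 185.
Compare {E}: travel distance 132 + fixed 55 = 187.
Compare {B, C, E}: travel distance 105 + fixed 98 = 203.
All other subsets cost ≥ 185. Minimum total cost: 182.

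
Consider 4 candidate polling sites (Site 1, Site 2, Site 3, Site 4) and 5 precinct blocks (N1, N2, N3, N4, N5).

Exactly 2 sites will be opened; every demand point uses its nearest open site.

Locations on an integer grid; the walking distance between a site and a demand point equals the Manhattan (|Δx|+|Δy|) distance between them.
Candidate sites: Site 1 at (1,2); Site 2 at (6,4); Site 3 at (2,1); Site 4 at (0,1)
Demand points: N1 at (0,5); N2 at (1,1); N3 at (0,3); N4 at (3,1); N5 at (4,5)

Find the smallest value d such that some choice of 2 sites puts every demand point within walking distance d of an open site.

Open {Site 1, Site 2}.
  Farthest demand point is N1 at walking distance 4 (to Site 1); all others are ≤ 4.
With {Site 2, Site 4} the worst case is 4.
With {Site 1, Site 3} the worst case is 6.
No size-2 selection achieves below 4.

4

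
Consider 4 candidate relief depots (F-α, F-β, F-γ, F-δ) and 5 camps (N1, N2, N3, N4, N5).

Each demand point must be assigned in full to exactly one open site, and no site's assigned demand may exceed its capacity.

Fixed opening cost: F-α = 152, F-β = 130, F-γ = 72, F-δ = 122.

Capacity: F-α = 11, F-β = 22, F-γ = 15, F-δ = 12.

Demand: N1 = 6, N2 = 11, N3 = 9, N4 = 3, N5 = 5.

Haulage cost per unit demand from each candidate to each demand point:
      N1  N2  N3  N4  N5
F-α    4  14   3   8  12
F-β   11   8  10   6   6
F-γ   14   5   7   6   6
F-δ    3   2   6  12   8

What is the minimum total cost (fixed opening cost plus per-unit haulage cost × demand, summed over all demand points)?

Open {F-β, F-γ}; cheapest assignment that respects the capacities:
  F-β (cap 22, load 20): N1, N3, N5 — cost 6×11 + 9×10 + 5×6 = 186
  F-γ (cap 15, load 14): N2, N4 — cost 11×5 + 3×6 = 73
  Shipping 259, fixed 202 → total 461.
  Any other capacity-feasible assignment to {F-β, F-γ} ships for at least 259.
Compare {F-α, F-γ, F-δ}: its best feasible assignment gives total 504.
Compare {F-β, F-γ, F-δ}: its best feasible assignment gives total 523.
Every other set of open sites that can feasibly serve all demand totals ≥ 504 even under its best assignment. Minimum: 461.

461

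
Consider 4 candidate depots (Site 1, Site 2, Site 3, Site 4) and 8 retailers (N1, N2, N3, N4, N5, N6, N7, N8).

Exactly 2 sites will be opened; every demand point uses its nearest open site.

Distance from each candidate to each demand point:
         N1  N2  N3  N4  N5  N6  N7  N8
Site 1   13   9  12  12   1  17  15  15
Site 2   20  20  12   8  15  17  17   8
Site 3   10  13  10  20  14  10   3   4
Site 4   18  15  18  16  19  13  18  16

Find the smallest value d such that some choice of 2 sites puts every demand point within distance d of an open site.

12

Open {Site 1, Site 3}.
  Farthest demand point is N4 at distance 12 (to Site 1); all others are ≤ 12.
With {Site 2, Site 3} the worst case is 14.
With {Site 1, Site 4} the worst case is 15.
No size-2 selection achieves below 12.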